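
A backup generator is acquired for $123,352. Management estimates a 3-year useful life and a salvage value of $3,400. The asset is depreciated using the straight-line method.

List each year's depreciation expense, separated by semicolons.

Depreciable base = $123,352 − $3,400 = $119,952.
Annual expense = $119,952 / 3 = $39,984.
End of year 1: book value $83,368.
End of year 2: book value $43,384.
End of year 3: book value $3,400.

$39,984; $39,984; $39,984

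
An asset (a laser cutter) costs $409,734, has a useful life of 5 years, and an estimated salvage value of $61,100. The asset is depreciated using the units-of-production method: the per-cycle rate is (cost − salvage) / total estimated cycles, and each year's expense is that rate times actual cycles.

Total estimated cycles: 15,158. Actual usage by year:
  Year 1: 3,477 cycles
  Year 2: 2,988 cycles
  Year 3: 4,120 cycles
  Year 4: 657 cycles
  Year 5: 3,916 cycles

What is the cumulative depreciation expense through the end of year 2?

$148,695

Depreciable base = $409,734 − $61,100 = $348,634.
Rate = $348,634 / 15,158 cycles = $23 per cycle.
Year 1: 3,477 × $23 = $79,971. Book value $329,763.
Year 2: 2,988 × $23 = $68,724. Book value $261,039.
Accumulated through year 2 = $409,734 − $261,039 = $148,695.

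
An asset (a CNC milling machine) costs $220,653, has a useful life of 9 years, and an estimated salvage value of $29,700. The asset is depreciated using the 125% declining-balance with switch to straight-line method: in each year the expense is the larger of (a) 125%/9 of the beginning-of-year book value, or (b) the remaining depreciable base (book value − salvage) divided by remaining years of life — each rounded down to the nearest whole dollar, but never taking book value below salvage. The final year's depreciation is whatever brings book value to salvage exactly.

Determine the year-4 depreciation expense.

Depreciable base = $220,653 − $29,700 = $190,953.
Year 1: DB = ⌊$220,653 × 125%/9⌋ = $30,646; SL = ⌊$190,953/9⌋ = $21,217 → take DB $30,646. Book value $190,007.
Year 2: DB = ⌊$190,007 × 125%/9⌋ = $26,389; SL = ⌊$160,307/8⌋ = $20,038 → take DB $26,389. Book value $163,618.
Year 3: DB = ⌊$163,618 × 125%/9⌋ = $22,724; SL = ⌊$133,918/7⌋ = $19,131 → take DB $22,724. Book value $140,894.
Year 4: DB = ⌊$140,894 × 125%/9⌋ = $19,568; SL = ⌊$111,194/6⌋ = $18,532 → take DB $19,568. Book value $121,326.

$19,568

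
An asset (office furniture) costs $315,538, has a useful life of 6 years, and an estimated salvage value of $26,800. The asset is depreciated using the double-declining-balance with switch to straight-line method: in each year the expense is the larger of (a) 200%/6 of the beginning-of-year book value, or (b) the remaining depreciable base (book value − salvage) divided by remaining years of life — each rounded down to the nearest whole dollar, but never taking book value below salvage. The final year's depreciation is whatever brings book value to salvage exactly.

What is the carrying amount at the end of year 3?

$93,494

Depreciable base = $315,538 − $26,800 = $288,738.
Year 1: DB = ⌊$315,538 × 200%/6⌋ = $105,179; SL = ⌊$288,738/6⌋ = $48,123 → take DB $105,179. Book value $210,359.
Year 2: DB = ⌊$210,359 × 200%/6⌋ = $70,119; SL = ⌊$183,559/5⌋ = $36,711 → take DB $70,119. Book value $140,240.
Year 3: DB = ⌊$140,240 × 200%/6⌋ = $46,746; SL = ⌊$113,440/4⌋ = $28,360 → take DB $46,746. Book value $93,494.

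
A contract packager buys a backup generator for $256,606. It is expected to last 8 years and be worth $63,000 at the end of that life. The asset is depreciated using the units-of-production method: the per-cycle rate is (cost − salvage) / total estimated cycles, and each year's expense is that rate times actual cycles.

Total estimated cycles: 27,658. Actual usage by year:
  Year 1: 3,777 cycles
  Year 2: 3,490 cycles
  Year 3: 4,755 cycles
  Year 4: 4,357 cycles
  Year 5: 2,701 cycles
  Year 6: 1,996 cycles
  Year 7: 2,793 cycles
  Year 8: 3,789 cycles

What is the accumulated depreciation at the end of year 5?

$133,560

Depreciable base = $256,606 − $63,000 = $193,606.
Rate = $193,606 / 27,658 cycles = $7 per cycle.
Year 1: 3,777 × $7 = $26,439. Book value $230,167.
Year 2: 3,490 × $7 = $24,430. Book value $205,737.
Year 3: 4,755 × $7 = $33,285. Book value $172,452.
Year 4: 4,357 × $7 = $30,499. Book value $141,953.
Year 5: 2,701 × $7 = $18,907. Book value $123,046.
Accumulated through year 5 = $256,606 − $123,046 = $133,560.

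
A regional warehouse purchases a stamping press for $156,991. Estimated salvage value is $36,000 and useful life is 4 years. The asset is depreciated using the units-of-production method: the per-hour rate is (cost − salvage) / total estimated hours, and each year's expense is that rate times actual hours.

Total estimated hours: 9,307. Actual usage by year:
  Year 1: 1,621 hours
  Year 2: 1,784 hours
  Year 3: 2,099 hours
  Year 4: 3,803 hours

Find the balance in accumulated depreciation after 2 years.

$44,265

Depreciable base = $156,991 − $36,000 = $120,991.
Rate = $120,991 / 9,307 hours = $13 per hour.
Year 1: 1,621 × $13 = $21,073. Book value $135,918.
Year 2: 1,784 × $13 = $23,192. Book value $112,726.
Accumulated through year 2 = $156,991 − $112,726 = $44,265.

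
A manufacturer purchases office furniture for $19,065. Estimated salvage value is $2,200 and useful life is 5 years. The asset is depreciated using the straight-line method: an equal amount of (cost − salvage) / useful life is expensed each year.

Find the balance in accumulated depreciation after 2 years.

$6,746

Depreciable base = $19,065 − $2,200 = $16,865.
Annual expense = $16,865 / 5 = $3,373.
End of year 1: book value $15,692.
End of year 2: book value $12,319.
Accumulated through year 2 = $19,065 − $12,319 = $6,746.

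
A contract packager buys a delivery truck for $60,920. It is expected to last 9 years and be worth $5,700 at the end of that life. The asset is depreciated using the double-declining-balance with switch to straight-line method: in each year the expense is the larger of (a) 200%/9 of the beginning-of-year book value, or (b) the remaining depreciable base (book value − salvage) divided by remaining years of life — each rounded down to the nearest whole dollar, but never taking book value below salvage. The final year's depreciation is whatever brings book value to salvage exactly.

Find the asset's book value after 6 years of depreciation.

$13,488

Depreciable base = $60,920 − $5,700 = $55,220.
Year 1: DB = ⌊$60,920 × 200%/9⌋ = $13,537; SL = ⌊$55,220/9⌋ = $6,135 → take DB $13,537. Book value $47,383.
Year 2: DB = ⌊$47,383 × 200%/9⌋ = $10,529; SL = ⌊$41,683/8⌋ = $5,210 → take DB $10,529. Book value $36,854.
Year 3: DB = ⌊$36,854 × 200%/9⌋ = $8,189; SL = ⌊$31,154/7⌋ = $4,450 → take DB $8,189. Book value $28,665.
Year 4: DB = ⌊$28,665 × 200%/9⌋ = $6,370; SL = ⌊$22,965/6⌋ = $3,827 → take DB $6,370. Book value $22,295.
Year 5: DB = ⌊$22,295 × 200%/9⌋ = $4,954; SL = ⌊$16,595/5⌋ = $3,319 → take DB $4,954. Book value $17,341.
Year 6: DB = ⌊$17,341 × 200%/9⌋ = $3,853; SL = ⌊$11,641/4⌋ = $2,910 → take DB $3,853. Book value $13,488.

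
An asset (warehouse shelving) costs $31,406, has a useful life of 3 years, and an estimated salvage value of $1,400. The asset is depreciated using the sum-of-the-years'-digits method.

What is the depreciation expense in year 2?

$10,002

Depreciable base = $31,406 − $1,400 = $30,006.
Sum of the years' digits = 3+2+1 = 6.
Year 1: $30,006 × 3/6 = $15,003. Book value $16,403.
Year 2: $30,006 × 2/6 = $10,002. Book value $6,401.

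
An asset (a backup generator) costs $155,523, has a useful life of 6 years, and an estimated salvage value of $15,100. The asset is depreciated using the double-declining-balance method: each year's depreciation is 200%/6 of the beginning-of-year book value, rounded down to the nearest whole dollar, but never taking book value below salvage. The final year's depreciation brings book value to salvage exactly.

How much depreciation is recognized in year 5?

$10,240

Depreciable base = $155,523 − $15,100 = $140,423.
Year 1: ⌊$155,523 × 200%/6⌋ = $51,841. Book value $103,682.
Year 2: ⌊$103,682 × 200%/6⌋ = $34,560. Book value $69,122.
Year 3: ⌊$69,122 × 200%/6⌋ = $23,040. Book value $46,082.
Year 4: ⌊$46,082 × 200%/6⌋ = $15,360. Book value $30,722.
Year 5: ⌊$30,722 × 200%/6⌋ = $10,240. Book value $20,482.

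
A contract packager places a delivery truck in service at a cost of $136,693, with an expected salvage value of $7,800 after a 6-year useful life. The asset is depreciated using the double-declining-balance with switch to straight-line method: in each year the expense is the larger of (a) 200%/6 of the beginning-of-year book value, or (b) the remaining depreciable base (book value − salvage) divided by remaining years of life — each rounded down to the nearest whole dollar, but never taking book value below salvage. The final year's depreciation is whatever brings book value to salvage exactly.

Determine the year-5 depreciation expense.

$9,601

Depreciable base = $136,693 − $7,800 = $128,893.
Year 1: DB = ⌊$136,693 × 200%/6⌋ = $45,564; SL = ⌊$128,893/6⌋ = $21,482 → take DB $45,564. Book value $91,129.
Year 2: DB = ⌊$91,129 × 200%/6⌋ = $30,376; SL = ⌊$83,329/5⌋ = $16,665 → take DB $30,376. Book value $60,753.
Year 3: DB = ⌊$60,753 × 200%/6⌋ = $20,251; SL = ⌊$52,953/4⌋ = $13,238 → take DB $20,251. Book value $40,502.
Year 4: DB = ⌊$40,502 × 200%/6⌋ = $13,500; SL = ⌊$32,702/3⌋ = $10,900 → take DB $13,500. Book value $27,002.
Year 5: DB = ⌊$27,002 × 200%/6⌋ = $9,000; SL = ⌊$19,202/2⌋ = $9,601 → take SL $9,601. Book value $17,401.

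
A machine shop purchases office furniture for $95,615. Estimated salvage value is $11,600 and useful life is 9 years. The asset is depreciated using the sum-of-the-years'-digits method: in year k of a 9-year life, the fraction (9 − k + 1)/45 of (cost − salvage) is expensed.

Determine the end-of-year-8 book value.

Depreciable base = $95,615 − $11,600 = $84,015.
Sum of the years' digits = 9+8+7+6+5+4+3+2+1 = 45.
Year 1: $84,015 × 9/45 = $16,803. Book value $78,812.
Year 2: $84,015 × 8/45 = $14,936. Book value $63,876.
Year 3: $84,015 × 7/45 = $13,069. Book value $50,807.
Year 4: $84,015 × 6/45 = $11,202. Book value $39,605.
Year 5: $84,015 × 5/45 = $9,335. Book value $30,270.
Year 6: $84,015 × 4/45 = $7,468. Book value $22,802.
Year 7: $84,015 × 3/45 = $5,601. Book value $17,201.
Year 8: $84,015 × 2/45 = $3,734. Book value $13,467.

$13,467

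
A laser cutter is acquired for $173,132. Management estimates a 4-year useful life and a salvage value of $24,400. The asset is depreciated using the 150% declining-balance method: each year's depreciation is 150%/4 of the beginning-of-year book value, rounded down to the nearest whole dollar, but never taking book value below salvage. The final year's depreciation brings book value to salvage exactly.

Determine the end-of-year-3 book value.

Depreciable base = $173,132 − $24,400 = $148,732.
Year 1: ⌊$173,132 × 150%/4⌋ = $64,924. Book value $108,208.
Year 2: ⌊$108,208 × 150%/4⌋ = $40,578. Book value $67,630.
Year 3: ⌊$67,630 × 150%/4⌋ = $25,361. Book value $42,269.

$42,269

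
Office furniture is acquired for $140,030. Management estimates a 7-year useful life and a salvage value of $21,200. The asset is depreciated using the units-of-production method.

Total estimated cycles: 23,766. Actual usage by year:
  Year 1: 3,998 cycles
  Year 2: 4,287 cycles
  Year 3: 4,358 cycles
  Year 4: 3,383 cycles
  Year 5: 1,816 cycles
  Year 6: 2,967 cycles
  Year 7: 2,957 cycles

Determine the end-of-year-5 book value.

$50,820

Depreciable base = $140,030 − $21,200 = $118,830.
Rate = $118,830 / 23,766 cycles = $5 per cycle.
Year 1: 3,998 × $5 = $19,990. Book value $120,040.
Year 2: 4,287 × $5 = $21,435. Book value $98,605.
Year 3: 4,358 × $5 = $21,790. Book value $76,815.
Year 4: 3,383 × $5 = $16,915. Book value $59,900.
Year 5: 1,816 × $5 = $9,080. Book value $50,820.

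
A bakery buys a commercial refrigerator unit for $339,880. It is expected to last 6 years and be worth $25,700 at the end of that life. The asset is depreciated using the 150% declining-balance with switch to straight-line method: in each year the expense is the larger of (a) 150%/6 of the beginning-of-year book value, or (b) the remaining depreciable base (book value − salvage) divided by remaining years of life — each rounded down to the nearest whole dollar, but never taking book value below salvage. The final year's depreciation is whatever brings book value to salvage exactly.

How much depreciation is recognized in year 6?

$39,230

Depreciable base = $339,880 − $25,700 = $314,180.
Year 1: DB = ⌊$339,880 × 150%/6⌋ = $84,970; SL = ⌊$314,180/6⌋ = $52,363 → take DB $84,970. Book value $254,910.
Year 2: DB = ⌊$254,910 × 150%/6⌋ = $63,727; SL = ⌊$229,210/5⌋ = $45,842 → take DB $63,727. Book value $191,183.
Year 3: DB = ⌊$191,183 × 150%/6⌋ = $47,795; SL = ⌊$165,483/4⌋ = $41,370 → take DB $47,795. Book value $143,388.
Year 4: DB = ⌊$143,388 × 150%/6⌋ = $35,847; SL = ⌊$117,688/3⌋ = $39,229 → take SL $39,229. Book value $104,159.
Year 5: DB = ⌊$104,159 × 150%/6⌋ = $26,039; SL = ⌊$78,459/2⌋ = $39,229 → take SL $39,229. Book value $64,930.
Year 6 (final): $64,930 − $25,700 = $39,230. Book value $25,700.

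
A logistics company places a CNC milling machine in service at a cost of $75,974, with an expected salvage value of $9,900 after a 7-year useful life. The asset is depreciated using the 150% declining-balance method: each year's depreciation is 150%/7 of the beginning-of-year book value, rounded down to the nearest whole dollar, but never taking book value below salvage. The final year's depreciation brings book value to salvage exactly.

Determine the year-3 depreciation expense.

Depreciable base = $75,974 − $9,900 = $66,074.
Year 1: ⌊$75,974 × 150%/7⌋ = $16,280. Book value $59,694.
Year 2: ⌊$59,694 × 150%/7⌋ = $12,791. Book value $46,903.
Year 3: ⌊$46,903 × 150%/7⌋ = $10,050. Book value $36,853.

$10,050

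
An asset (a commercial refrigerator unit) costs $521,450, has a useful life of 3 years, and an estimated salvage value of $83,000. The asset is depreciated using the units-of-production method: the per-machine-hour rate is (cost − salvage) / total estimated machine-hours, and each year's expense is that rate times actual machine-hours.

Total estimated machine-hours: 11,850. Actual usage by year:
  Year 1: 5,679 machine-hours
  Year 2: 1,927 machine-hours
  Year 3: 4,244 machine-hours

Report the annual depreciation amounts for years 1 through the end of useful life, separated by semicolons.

Depreciable base = $521,450 − $83,000 = $438,450.
Rate = $438,450 / 11,850 machine-hours = $37 per machine-hour.
Year 1: 5,679 × $37 = $210,123. Book value $311,327.
Year 2: 1,927 × $37 = $71,299. Book value $240,028.
Year 3: 4,244 × $37 = $157,028. Book value $83,000.

$210,123; $71,299; $157,028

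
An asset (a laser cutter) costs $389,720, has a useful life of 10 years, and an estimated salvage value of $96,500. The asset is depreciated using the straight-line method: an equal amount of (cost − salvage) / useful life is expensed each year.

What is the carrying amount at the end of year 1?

Depreciable base = $389,720 − $96,500 = $293,220.
Annual expense = $293,220 / 10 = $29,322.
End of year 1: book value $360,398.

$360,398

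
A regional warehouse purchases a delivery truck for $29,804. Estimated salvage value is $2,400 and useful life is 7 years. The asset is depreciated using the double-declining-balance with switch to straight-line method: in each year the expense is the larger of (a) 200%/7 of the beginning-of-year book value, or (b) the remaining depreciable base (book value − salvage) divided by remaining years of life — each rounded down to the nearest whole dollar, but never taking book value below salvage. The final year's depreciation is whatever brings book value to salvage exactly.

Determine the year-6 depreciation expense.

$1,583

Depreciable base = $29,804 − $2,400 = $27,404.
Year 1: DB = ⌊$29,804 × 200%/7⌋ = $8,515; SL = ⌊$27,404/7⌋ = $3,914 → take DB $8,515. Book value $21,289.
Year 2: DB = ⌊$21,289 × 200%/7⌋ = $6,082; SL = ⌊$18,889/6⌋ = $3,148 → take DB $6,082. Book value $15,207.
Year 3: DB = ⌊$15,207 × 200%/7⌋ = $4,344; SL = ⌊$12,807/5⌋ = $2,561 → take DB $4,344. Book value $10,863.
Year 4: DB = ⌊$10,863 × 200%/7⌋ = $3,103; SL = ⌊$8,463/4⌋ = $2,115 → take DB $3,103. Book value $7,760.
Year 5: DB = ⌊$7,760 × 200%/7⌋ = $2,217; SL = ⌊$5,360/3⌋ = $1,786 → take DB $2,217. Book value $5,543.
Year 6: DB = ⌊$5,543 × 200%/7⌋ = $1,583; SL = ⌊$3,143/2⌋ = $1,571 → take DB $1,583. Book value $3,960.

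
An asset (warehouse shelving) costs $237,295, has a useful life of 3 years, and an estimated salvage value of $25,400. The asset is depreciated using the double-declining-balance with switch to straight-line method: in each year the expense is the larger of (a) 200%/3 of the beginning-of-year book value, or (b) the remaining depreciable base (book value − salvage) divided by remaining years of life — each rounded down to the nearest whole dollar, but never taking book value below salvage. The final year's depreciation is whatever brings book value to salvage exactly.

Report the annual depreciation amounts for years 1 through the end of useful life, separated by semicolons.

$158,196; $52,732; $967

Depreciable base = $237,295 − $25,400 = $211,895.
Year 1: DB = ⌊$237,295 × 200%/3⌋ = $158,196; SL = ⌊$211,895/3⌋ = $70,631 → take DB $158,196. Book value $79,099.
Year 2: DB = ⌊$79,099 × 200%/3⌋ = $52,732; SL = ⌊$53,699/2⌋ = $26,849 → take DB $52,732. Book value $26,367.
Year 3 (final): $26,367 − $25,400 = $967. Book value $25,400.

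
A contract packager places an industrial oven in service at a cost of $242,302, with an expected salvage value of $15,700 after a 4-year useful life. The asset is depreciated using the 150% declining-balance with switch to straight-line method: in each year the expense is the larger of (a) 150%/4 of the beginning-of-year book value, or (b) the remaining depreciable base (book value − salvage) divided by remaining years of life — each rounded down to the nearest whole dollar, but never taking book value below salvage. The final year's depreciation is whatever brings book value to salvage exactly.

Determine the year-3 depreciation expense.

$39,475

Depreciable base = $242,302 − $15,700 = $226,602.
Year 1: DB = ⌊$242,302 × 150%/4⌋ = $90,863; SL = ⌊$226,602/4⌋ = $56,650 → take DB $90,863. Book value $151,439.
Year 2: DB = ⌊$151,439 × 150%/4⌋ = $56,789; SL = ⌊$135,739/3⌋ = $45,246 → take DB $56,789. Book value $94,650.
Year 3: DB = ⌊$94,650 × 150%/4⌋ = $35,493; SL = ⌊$78,950/2⌋ = $39,475 → take SL $39,475. Book value $55,175.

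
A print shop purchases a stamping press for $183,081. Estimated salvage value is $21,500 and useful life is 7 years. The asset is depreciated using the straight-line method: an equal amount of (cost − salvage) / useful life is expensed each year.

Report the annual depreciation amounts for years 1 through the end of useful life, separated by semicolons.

Depreciable base = $183,081 − $21,500 = $161,581.
Annual expense = $161,581 / 7 = $23,083.
End of year 1: book value $159,998.
End of year 2: book value $136,915.
End of year 3: book value $113,832.
End of year 4: book value $90,749.
End of year 5: book value $67,666.
End of year 6: book value $44,583.
End of year 7: book value $21,500.

$23,083; $23,083; $23,083; $23,083; $23,083; $23,083; $23,083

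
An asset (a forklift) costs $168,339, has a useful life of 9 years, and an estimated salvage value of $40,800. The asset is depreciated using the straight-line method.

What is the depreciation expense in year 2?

Depreciable base = $168,339 − $40,800 = $127,539.
Annual expense = $127,539 / 9 = $14,171.

$14,171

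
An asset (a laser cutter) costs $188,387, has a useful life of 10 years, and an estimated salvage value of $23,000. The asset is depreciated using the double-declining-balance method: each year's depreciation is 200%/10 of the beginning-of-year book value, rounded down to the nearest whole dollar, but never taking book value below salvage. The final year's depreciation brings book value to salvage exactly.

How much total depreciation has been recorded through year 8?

Depreciable base = $188,387 − $23,000 = $165,387.
Year 1: ⌊$188,387 × 200%/10⌋ = $37,677. Book value $150,710.
Year 2: ⌊$150,710 × 200%/10⌋ = $30,142. Book value $120,568.
Year 3: ⌊$120,568 × 200%/10⌋ = $24,113. Book value $96,455.
Year 4: ⌊$96,455 × 200%/10⌋ = $19,291. Book value $77,164.
Year 5: ⌊$77,164 × 200%/10⌋ = $15,432. Book value $61,732.
Year 6: ⌊$61,732 × 200%/10⌋ = $12,346. Book value $49,386.
Year 7: ⌊$49,386 × 200%/10⌋ = $9,877. Book value $39,509.
Year 8: ⌊$39,509 × 200%/10⌋ = $7,901. Book value $31,608.
Accumulated through year 8 = $188,387 − $31,608 = $156,779.

$156,779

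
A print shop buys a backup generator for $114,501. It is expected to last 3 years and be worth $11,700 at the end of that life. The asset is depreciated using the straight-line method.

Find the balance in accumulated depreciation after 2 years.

$68,534

Depreciable base = $114,501 − $11,700 = $102,801.
Annual expense = $102,801 / 3 = $34,267.
End of year 1: book value $80,234.
End of year 2: book value $45,967.
Accumulated through year 2 = $114,501 − $45,967 = $68,534.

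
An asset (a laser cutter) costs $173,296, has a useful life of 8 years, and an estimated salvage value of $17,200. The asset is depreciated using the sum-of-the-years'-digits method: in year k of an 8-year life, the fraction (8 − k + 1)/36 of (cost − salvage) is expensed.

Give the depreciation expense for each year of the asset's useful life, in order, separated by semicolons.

$34,688; $30,352; $26,016; $21,680; $17,344; $13,008; $8,672; $4,336

Depreciable base = $173,296 − $17,200 = $156,096.
Sum of the years' digits = 8+7+6+5+4+3+2+1 = 36.
Year 1: $156,096 × 8/36 = $34,688. Book value $138,608.
Year 2: $156,096 × 7/36 = $30,352. Book value $108,256.
Year 3: $156,096 × 6/36 = $26,016. Book value $82,240.
Year 4: $156,096 × 5/36 = $21,680. Book value $60,560.
Year 5: $156,096 × 4/36 = $17,344. Book value $43,216.
Year 6: $156,096 × 3/36 = $13,008. Book value $30,208.
Year 7: $156,096 × 2/36 = $8,672. Book value $21,536.
Year 8: $156,096 × 1/36 = $4,336. Book value $17,200.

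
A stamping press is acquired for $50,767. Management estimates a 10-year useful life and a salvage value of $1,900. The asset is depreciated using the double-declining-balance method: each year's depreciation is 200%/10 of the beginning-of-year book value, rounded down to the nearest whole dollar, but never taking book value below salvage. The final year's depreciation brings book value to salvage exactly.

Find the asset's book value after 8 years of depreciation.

$8,519

Depreciable base = $50,767 − $1,900 = $48,867.
Year 1: ⌊$50,767 × 200%/10⌋ = $10,153. Book value $40,614.
Year 2: ⌊$40,614 × 200%/10⌋ = $8,122. Book value $32,492.
Year 3: ⌊$32,492 × 200%/10⌋ = $6,498. Book value $25,994.
Year 4: ⌊$25,994 × 200%/10⌋ = $5,198. Book value $20,796.
Year 5: ⌊$20,796 × 200%/10⌋ = $4,159. Book value $16,637.
Year 6: ⌊$16,637 × 200%/10⌋ = $3,327. Book value $13,310.
Year 7: ⌊$13,310 × 200%/10⌋ = $2,662. Book value $10,648.
Year 8: ⌊$10,648 × 200%/10⌋ = $2,129. Book value $8,519.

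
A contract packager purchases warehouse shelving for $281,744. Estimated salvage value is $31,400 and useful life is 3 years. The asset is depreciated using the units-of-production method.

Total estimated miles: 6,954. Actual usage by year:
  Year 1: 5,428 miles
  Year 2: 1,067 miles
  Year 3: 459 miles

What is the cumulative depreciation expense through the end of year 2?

$233,820

Depreciable base = $281,744 − $31,400 = $250,344.
Rate = $250,344 / 6,954 miles = $36 per mile.
Year 1: 5,428 × $36 = $195,408. Book value $86,336.
Year 2: 1,067 × $36 = $38,412. Book value $47,924.
Accumulated through year 2 = $281,744 − $47,924 = $233,820.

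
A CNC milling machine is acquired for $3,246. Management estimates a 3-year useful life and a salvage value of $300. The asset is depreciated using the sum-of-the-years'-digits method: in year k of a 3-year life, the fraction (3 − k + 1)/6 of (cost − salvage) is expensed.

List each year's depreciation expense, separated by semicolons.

Depreciable base = $3,246 − $300 = $2,946.
Sum of the years' digits = 3+2+1 = 6.
Year 1: $2,946 × 3/6 = $1,473. Book value $1,773.
Year 2: $2,946 × 2/6 = $982. Book value $791.
Year 3: $2,946 × 1/6 = $491. Book value $300.

$1,473; $982; $491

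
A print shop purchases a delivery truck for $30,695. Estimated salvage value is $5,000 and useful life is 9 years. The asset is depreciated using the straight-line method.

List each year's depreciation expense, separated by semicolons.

$2,855; $2,855; $2,855; $2,855; $2,855; $2,855; $2,855; $2,855; $2,855

Depreciable base = $30,695 − $5,000 = $25,695.
Annual expense = $25,695 / 9 = $2,855.
End of year 1: book value $27,840.
End of year 2: book value $24,985.
End of year 3: book value $22,130.
End of year 4: book value $19,275.
End of year 5: book value $16,420.
End of year 6: book value $13,565.
End of year 7: book value $10,710.
End of year 8: book value $7,855.
End of year 9: book value $5,000.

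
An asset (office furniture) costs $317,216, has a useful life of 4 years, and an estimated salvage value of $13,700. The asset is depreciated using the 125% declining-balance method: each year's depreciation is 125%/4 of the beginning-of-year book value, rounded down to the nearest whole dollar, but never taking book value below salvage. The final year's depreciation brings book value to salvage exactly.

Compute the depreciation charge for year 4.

Depreciable base = $317,216 − $13,700 = $303,516.
Year 1: ⌊$317,216 × 125%/4⌋ = $99,130. Book value $218,086.
Year 2: ⌊$218,086 × 125%/4⌋ = $68,151. Book value $149,935.
Year 3: ⌊$149,935 × 125%/4⌋ = $46,854. Book value $103,081.
Year 4 (final): $103,081 − $13,700 = $89,381. Book value $13,700.

$89,381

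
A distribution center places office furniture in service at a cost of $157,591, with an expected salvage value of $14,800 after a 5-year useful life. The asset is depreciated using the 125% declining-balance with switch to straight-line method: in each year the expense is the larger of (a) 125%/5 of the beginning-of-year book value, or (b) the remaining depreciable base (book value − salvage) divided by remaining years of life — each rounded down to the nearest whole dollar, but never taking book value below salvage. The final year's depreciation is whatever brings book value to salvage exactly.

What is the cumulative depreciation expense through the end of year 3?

Depreciable base = $157,591 − $14,800 = $142,791.
Year 1: DB = ⌊$157,591 × 125%/5⌋ = $39,397; SL = ⌊$142,791/5⌋ = $28,558 → take DB $39,397. Book value $118,194.
Year 2: DB = ⌊$118,194 × 125%/5⌋ = $29,548; SL = ⌊$103,394/4⌋ = $25,848 → take DB $29,548. Book value $88,646.
Year 3: DB = ⌊$88,646 × 125%/5⌋ = $22,161; SL = ⌊$73,846/3⌋ = $24,615 → take SL $24,615. Book value $64,031.
Accumulated through year 3 = $157,591 − $64,031 = $93,560.

$93,560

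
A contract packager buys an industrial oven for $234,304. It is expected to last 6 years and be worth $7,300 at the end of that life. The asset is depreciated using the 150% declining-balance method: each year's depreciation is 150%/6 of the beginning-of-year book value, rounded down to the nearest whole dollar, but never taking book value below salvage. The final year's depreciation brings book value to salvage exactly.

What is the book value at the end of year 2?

$131,796

Depreciable base = $234,304 − $7,300 = $227,004.
Year 1: ⌊$234,304 × 150%/6⌋ = $58,576. Book value $175,728.
Year 2: ⌊$175,728 × 150%/6⌋ = $43,932. Book value $131,796.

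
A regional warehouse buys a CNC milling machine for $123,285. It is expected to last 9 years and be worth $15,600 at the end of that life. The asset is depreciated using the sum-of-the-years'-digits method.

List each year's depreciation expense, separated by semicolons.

Depreciable base = $123,285 − $15,600 = $107,685.
Sum of the years' digits = 9+8+7+6+5+4+3+2+1 = 45.
Year 1: $107,685 × 9/45 = $21,537. Book value $101,748.
Year 2: $107,685 × 8/45 = $19,144. Book value $82,604.
Year 3: $107,685 × 7/45 = $16,751. Book value $65,853.
Year 4: $107,685 × 6/45 = $14,358. Book value $51,495.
Year 5: $107,685 × 5/45 = $11,965. Book value $39,530.
Year 6: $107,685 × 4/45 = $9,572. Book value $29,958.
Year 7: $107,685 × 3/45 = $7,179. Book value $22,779.
Year 8: $107,685 × 2/45 = $4,786. Book value $17,993.
Year 9: $107,685 × 1/45 = $2,393. Book value $15,600.

$21,537; $19,144; $16,751; $14,358; $11,965; $9,572; $7,179; $4,786; $2,393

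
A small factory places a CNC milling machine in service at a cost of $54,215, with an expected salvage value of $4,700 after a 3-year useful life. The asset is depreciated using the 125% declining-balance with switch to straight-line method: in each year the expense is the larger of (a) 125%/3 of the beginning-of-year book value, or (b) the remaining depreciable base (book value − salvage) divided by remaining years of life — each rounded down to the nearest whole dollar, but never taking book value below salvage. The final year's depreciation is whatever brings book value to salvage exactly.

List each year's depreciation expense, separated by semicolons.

Depreciable base = $54,215 − $4,700 = $49,515.
Year 1: DB = ⌊$54,215 × 125%/3⌋ = $22,589; SL = ⌊$49,515/3⌋ = $16,505 → take DB $22,589. Book value $31,626.
Year 2: DB = ⌊$31,626 × 125%/3⌋ = $13,177; SL = ⌊$26,926/2⌋ = $13,463 → take SL $13,463. Book value $18,163.
Year 3 (final): $18,163 − $4,700 = $13,463. Book value $4,700.

$22,589; $13,463; $13,463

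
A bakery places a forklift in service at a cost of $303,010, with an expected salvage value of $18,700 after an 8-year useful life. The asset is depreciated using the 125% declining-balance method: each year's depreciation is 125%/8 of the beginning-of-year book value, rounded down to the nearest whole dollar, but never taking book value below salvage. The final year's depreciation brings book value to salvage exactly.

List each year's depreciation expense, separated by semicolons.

Depreciable base = $303,010 − $18,700 = $284,310.
Year 1: ⌊$303,010 × 125%/8⌋ = $47,345. Book value $255,665.
Year 2: ⌊$255,665 × 125%/8⌋ = $39,947. Book value $215,718.
Year 3: ⌊$215,718 × 125%/8⌋ = $33,705. Book value $182,013.
Year 4: ⌊$182,013 × 125%/8⌋ = $28,439. Book value $153,574.
Year 5: ⌊$153,574 × 125%/8⌋ = $23,995. Book value $129,579.
Year 6: ⌊$129,579 × 125%/8⌋ = $20,246. Book value $109,333.
Year 7: ⌊$109,333 × 125%/8⌋ = $17,083. Book value $92,250.
Year 8 (final): $92,250 − $18,700 = $73,550. Book value $18,700.

$47,345; $39,947; $33,705; $28,439; $23,995; $20,246; $17,083; $73,550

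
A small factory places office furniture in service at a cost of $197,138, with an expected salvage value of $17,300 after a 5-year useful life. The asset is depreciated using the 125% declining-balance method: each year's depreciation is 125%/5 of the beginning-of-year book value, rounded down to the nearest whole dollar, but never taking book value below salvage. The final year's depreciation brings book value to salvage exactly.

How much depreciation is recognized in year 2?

$36,963

Depreciable base = $197,138 − $17,300 = $179,838.
Year 1: ⌊$197,138 × 125%/5⌋ = $49,284. Book value $147,854.
Year 2: ⌊$147,854 × 125%/5⌋ = $36,963. Book value $110,891.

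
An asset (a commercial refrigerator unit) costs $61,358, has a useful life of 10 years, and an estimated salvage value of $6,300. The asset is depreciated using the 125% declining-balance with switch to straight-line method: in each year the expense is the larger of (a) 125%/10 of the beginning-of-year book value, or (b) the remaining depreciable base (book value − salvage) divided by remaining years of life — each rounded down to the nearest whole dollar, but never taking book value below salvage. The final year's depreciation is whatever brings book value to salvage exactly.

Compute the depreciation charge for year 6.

Depreciable base = $61,358 − $6,300 = $55,058.
Year 1: DB = ⌊$61,358 × 125%/10⌋ = $7,669; SL = ⌊$55,058/10⌋ = $5,505 → take DB $7,669. Book value $53,689.
Year 2: DB = ⌊$53,689 × 125%/10⌋ = $6,711; SL = ⌊$47,389/9⌋ = $5,265 → take DB $6,711. Book value $46,978.
Year 3: DB = ⌊$46,978 × 125%/10⌋ = $5,872; SL = ⌊$40,678/8⌋ = $5,084 → take DB $5,872. Book value $41,106.
Year 4: DB = ⌊$41,106 × 125%/10⌋ = $5,138; SL = ⌊$34,806/7⌋ = $4,972 → take DB $5,138. Book value $35,968.
Year 5: DB = ⌊$35,968 × 125%/10⌋ = $4,496; SL = ⌊$29,668/6⌋ = $4,944 → take SL $4,944. Book value $31,024.
Year 6: DB = ⌊$31,024 × 125%/10⌋ = $3,878; SL = ⌊$24,724/5⌋ = $4,944 → take SL $4,944. Book value $26,080.

$4,944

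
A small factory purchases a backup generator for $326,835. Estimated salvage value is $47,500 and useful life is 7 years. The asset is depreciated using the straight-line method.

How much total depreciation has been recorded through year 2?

Depreciable base = $326,835 − $47,500 = $279,335.
Annual expense = $279,335 / 7 = $39,905.
End of year 1: book value $286,930.
End of year 2: book value $247,025.
Accumulated through year 2 = $326,835 − $247,025 = $79,810.

$79,810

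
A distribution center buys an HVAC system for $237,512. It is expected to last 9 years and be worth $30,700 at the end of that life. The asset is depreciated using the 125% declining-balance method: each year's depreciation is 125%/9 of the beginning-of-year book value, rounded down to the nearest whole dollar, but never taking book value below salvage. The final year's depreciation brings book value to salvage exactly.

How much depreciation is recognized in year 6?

Depreciable base = $237,512 − $30,700 = $206,812.
Year 1: ⌊$237,512 × 125%/9⌋ = $32,987. Book value $204,525.
Year 2: ⌊$204,525 × 125%/9⌋ = $28,406. Book value $176,119.
Year 3: ⌊$176,119 × 125%/9⌋ = $24,460. Book value $151,659.
Year 4: ⌊$151,659 × 125%/9⌋ = $21,063. Book value $130,596.
Year 5: ⌊$130,596 × 125%/9⌋ = $18,138. Book value $112,458.
Year 6: ⌊$112,458 × 125%/9⌋ = $15,619. Book value $96,839.

$15,619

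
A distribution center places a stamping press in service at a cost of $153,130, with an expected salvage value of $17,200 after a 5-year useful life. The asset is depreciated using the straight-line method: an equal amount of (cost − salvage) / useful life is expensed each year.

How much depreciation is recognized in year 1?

Depreciable base = $153,130 − $17,200 = $135,930.
Annual expense = $135,930 / 5 = $27,186.

$27,186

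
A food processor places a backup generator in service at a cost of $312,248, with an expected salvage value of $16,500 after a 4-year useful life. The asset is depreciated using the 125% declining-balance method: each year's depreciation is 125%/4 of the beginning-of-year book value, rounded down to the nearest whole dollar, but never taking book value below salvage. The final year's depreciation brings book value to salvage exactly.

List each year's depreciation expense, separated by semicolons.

Depreciable base = $312,248 − $16,500 = $295,748.
Year 1: ⌊$312,248 × 125%/4⌋ = $97,577. Book value $214,671.
Year 2: ⌊$214,671 × 125%/4⌋ = $67,084. Book value $147,587.
Year 3: ⌊$147,587 × 125%/4⌋ = $46,120. Book value $101,467.
Year 4 (final): $101,467 − $16,500 = $84,967. Book value $16,500.

$97,577; $67,084; $46,120; $84,967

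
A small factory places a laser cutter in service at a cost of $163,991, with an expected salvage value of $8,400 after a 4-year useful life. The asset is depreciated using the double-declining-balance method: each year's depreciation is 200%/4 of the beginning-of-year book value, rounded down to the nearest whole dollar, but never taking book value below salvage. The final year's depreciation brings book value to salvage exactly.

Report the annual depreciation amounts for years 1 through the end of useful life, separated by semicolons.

Depreciable base = $163,991 − $8,400 = $155,591.
Year 1: ⌊$163,991 × 200%/4⌋ = $81,995. Book value $81,996.
Year 2: ⌊$81,996 × 200%/4⌋ = $40,998. Book value $40,998.
Year 3: ⌊$40,998 × 200%/4⌋ = $20,499. Book value $20,499.
Year 4 (final): $20,499 − $8,400 = $12,099. Book value $8,400.

$81,995; $40,998; $20,499; $12,099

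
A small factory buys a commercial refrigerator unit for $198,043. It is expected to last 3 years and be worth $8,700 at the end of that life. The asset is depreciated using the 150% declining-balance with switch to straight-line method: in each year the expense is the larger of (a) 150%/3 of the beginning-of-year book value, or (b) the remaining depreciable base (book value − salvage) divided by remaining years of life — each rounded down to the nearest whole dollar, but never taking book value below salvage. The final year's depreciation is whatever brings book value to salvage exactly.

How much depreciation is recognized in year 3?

$40,811

Depreciable base = $198,043 − $8,700 = $189,343.
Year 1: DB = ⌊$198,043 × 150%/3⌋ = $99,021; SL = ⌊$189,343/3⌋ = $63,114 → take DB $99,021. Book value $99,022.
Year 2: DB = ⌊$99,022 × 150%/3⌋ = $49,511; SL = ⌊$90,322/2⌋ = $45,161 → take DB $49,511. Book value $49,511.
Year 3 (final): $49,511 − $8,700 = $40,811. Book value $8,700.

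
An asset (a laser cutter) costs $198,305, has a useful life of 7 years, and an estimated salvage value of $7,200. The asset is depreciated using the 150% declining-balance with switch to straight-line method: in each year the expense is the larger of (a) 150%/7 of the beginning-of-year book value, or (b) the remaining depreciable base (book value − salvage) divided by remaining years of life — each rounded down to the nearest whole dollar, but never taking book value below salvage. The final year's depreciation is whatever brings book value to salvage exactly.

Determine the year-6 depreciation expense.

Depreciable base = $198,305 − $7,200 = $191,105.
Year 1: DB = ⌊$198,305 × 150%/7⌋ = $42,493; SL = ⌊$191,105/7⌋ = $27,300 → take DB $42,493. Book value $155,812.
Year 2: DB = ⌊$155,812 × 150%/7⌋ = $33,388; SL = ⌊$148,612/6⌋ = $24,768 → take DB $33,388. Book value $122,424.
Year 3: DB = ⌊$122,424 × 150%/7⌋ = $26,233; SL = ⌊$115,224/5⌋ = $23,044 → take DB $26,233. Book value $96,191.
Year 4: DB = ⌊$96,191 × 150%/7⌋ = $20,612; SL = ⌊$88,991/4⌋ = $22,247 → take SL $22,247. Book value $73,944.
Year 5: DB = ⌊$73,944 × 150%/7⌋ = $15,845; SL = ⌊$66,744/3⌋ = $22,248 → take SL $22,248. Book value $51,696.
Year 6: DB = ⌊$51,696 × 150%/7⌋ = $11,077; SL = ⌊$44,496/2⌋ = $22,248 → take SL $22,248. Book value $29,448.

$22,248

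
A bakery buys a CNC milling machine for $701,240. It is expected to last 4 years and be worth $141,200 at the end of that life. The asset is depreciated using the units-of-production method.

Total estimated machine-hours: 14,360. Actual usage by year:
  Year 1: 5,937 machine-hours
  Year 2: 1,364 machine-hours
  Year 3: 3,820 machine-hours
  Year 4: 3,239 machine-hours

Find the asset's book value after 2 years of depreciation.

Depreciable base = $701,240 − $141,200 = $560,040.
Rate = $560,040 / 14,360 machine-hours = $39 per machine-hour.
Year 1: 5,937 × $39 = $231,543. Book value $469,697.
Year 2: 1,364 × $39 = $53,196. Book value $416,501.

$416,501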